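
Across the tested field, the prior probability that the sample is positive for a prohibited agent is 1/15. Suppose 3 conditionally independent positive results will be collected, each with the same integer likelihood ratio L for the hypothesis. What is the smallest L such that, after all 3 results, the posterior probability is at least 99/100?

Prior odds = (1/15)/(14/15) = 1/14.
Target odds = 0.99/0.01 = 99.
Need L³ ≥ 99 ÷ (1/14) = 1386.
11³ = 1331 < 1386 ≤ 1728 = 12³, so L = 12.

12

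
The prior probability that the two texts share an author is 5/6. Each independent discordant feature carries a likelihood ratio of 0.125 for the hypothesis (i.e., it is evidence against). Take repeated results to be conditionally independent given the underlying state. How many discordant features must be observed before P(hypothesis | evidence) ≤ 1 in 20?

3

Prior odds = (5/6)/(1/6) = 5.
Likelihood ratio per discordant feature = 0.125.
Target posterior odds = 0.05/0.95 = 1/19.
Need 5 × 0.125ⁿ ≤ 1/19, i.e. 0.125ⁿ ≤ 1/95.
0.125² = 0.015625 is still above 1/95 but 0.125³ = 0.001953125 is at or below it, so n = 3.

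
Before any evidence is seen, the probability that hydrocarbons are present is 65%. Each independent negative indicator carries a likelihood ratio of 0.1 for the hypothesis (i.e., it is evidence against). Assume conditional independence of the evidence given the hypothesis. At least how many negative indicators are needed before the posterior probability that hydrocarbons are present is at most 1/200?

Prior odds: 0.65 ÷ 0.35 = 13/7.
Likelihood ratio per negative indicator = 0.1.
Target odds: 0.005 ÷ 0.995 = 1/199.
Require 0.1ⁿ ≤ 1/199 ÷ (13/7) = 7/2587.
0.1² = 0.01 is still above 7/2587 but 0.1³ = 0.001 is at or below it, so n = 3.

3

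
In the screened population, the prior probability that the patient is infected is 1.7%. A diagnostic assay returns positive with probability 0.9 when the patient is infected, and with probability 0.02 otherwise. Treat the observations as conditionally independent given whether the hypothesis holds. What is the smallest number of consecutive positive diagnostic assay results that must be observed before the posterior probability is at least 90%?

2

Prior odds: 0.017 ÷ 0.983 = 17/983.
Likelihood ratio of a positive result = 0.9/0.02 = 45.
Target odds: 0.9 ÷ 0.1 = 9.
Require 45ⁿ ≥ 9 ÷ (17/983) = 8847/17.
45¹ = 45 falls short of 8847/17 but 45² = 2025 reaches it, so n = 2.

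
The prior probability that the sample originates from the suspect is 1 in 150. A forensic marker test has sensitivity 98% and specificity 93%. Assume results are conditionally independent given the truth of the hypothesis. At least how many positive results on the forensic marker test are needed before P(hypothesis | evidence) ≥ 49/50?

Prior odds = (1/150)/(149/150) = 1/149.
False-positive rate = 1 − 0.93 = 0.07; likelihood ratio of a positive = 0.98/0.07 = 14.
Target posterior odds = 0.98/0.02 = 49.
Need (1/149) × 14ⁿ ≥ 49, i.e. 14ⁿ ≥ 7301.
14³ = 2744 falls short of 7301 but 14⁴ = 38416 reaches it, so n = 4.

4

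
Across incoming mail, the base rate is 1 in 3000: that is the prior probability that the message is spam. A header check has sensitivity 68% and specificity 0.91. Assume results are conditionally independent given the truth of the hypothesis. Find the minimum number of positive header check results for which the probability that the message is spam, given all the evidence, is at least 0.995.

Prior odds: (1/3000) ÷ (2999/3000) = 1/2999.
False-positive rate = 1 − 0.91 = 0.09; likelihood ratio of a positive = 0.68/0.09 = 68/9.
Target odds: 0.995 ÷ 0.005 = 199.
Require (68/9)ⁿ ≥ 199 ÷ (1/2999) = 596801.
(68/9)⁶ ≈186037 falls short of 596801 but (68/9)⁷ ≈1.40561e+06 reaches it, so n = 7.

7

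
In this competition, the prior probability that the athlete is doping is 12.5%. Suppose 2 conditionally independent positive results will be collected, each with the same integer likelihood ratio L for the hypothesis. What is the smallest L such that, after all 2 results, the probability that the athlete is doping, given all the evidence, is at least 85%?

Prior odds = 0.125/0.875 = 1/7.
Target odds = 0.85/0.15 = 17/3.
Need L² ≥ 17/3 ÷ (1/7) = 119/3.
6² = 36 < 119/3 ≤ 49 = 7², so L = 7.

7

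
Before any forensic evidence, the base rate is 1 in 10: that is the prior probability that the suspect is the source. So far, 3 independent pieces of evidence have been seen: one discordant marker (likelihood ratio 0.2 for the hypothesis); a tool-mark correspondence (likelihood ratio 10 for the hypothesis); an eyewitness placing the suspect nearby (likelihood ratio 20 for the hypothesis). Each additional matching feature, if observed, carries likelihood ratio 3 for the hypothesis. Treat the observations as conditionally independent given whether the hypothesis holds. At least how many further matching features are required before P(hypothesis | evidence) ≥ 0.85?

Prior odds = 0.1/0.9 = 1/9.
Combined Bayes factor of the evidence already in hand = 0.2 × 10 × 20 = 40.
Odds after that evidence = (1/9) × 40 = 40/9.
Target odds = 0.85/0.15 = 17/3.
Need 3ⁿ ≥ 17/3 ÷ (40/9) = 1.275.
3¹ = 3, which meets the required 1.275; so n = 1.

1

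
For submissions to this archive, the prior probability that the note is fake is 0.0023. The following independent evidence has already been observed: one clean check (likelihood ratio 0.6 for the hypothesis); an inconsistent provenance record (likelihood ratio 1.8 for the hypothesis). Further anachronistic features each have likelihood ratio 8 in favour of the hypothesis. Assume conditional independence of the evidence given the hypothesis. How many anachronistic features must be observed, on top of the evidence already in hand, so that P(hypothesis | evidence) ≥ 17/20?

Prior odds = 0.0023/0.9977 = 23/9977.
Combined Bayes factor of the evidence already in hand = 0.6 × 1.8 = 1.08.
Odds after that evidence = (23/9977) × 1.08 = 621/249425.
Target odds = 0.85/0.15 = 17/3.
Need 8ⁿ ≥ 17/3 ÷ (621/249425) = 4240225/1863.
8³ = 512 falls short of 4240225/1863 but 8⁴ = 4096 reaches it, so n = 4.

4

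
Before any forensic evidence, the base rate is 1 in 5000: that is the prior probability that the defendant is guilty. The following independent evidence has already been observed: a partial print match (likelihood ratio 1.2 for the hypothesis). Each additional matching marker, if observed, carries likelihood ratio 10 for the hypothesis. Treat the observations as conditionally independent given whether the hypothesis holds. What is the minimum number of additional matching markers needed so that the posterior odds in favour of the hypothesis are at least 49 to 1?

6

Prior odds = 0.0002/0.9998 = 1/4999.
Bayes factor of the evidence already in hand = 1.2.
Odds after that evidence = (1/4999) × 1.2 = 6/24995.
Target odds = 49.
Need 10ⁿ ≥ 49 ÷ (6/24995) = 1224755/6.
10⁵ = 100000 falls short of 1224755/6 but 10⁶ = 1000000 reaches it, so n = 6.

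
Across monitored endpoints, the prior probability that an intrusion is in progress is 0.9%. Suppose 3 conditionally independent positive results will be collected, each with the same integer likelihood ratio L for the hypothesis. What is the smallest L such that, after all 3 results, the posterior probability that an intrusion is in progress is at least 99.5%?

28

Prior odds = 0.009/0.991 = 9/991.
Target odds = 0.995/0.005 = 199.
Need L³ ≥ 199 ÷ (9/991) = 197209/9.
27³ = 19683 < 197209/9 ≤ 21952 = 28³, so L = 28.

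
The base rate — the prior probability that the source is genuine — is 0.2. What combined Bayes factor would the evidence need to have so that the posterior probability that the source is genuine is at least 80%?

16

Prior odds = 0.2/0.8 = 0.25.
Target odds = 0.8/0.2 = 4.
Required Bayes factor = 4 ÷ 0.25 = 16.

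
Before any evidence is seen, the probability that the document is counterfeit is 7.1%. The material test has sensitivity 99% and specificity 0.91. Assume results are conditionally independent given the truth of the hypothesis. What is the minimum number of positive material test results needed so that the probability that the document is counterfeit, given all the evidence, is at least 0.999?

4

Prior odds: 0.071 ÷ 0.929 = 71/929.
False-positive rate = 1 − 0.91 = 0.09; likelihood ratio of a positive = 0.99/0.09 = 11.
Target odds: 0.999 ÷ 0.001 = 999.
Need (71/929) × 11ⁿ ≥ 999, i.e. 11ⁿ ≥ 928071/71.
11³ = 1331 falls short of 928071/71 but 11⁴ = 14641 reaches it, so n = 4.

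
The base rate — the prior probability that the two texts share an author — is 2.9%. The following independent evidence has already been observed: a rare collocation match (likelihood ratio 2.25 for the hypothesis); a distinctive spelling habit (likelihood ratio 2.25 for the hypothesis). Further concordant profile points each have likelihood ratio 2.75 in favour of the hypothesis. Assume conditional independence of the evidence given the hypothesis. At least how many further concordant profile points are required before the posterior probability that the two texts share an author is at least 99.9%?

9

Prior odds = 0.029/0.971 = 29/971.
Combined Bayes factor of the evidence already in hand = 2.25 × 2.25 = 5.0625.
Odds after that evidence = (29/971) × 5.0625 = 2349/15536.
Target odds = 0.999/0.001 = 999.
Need 2.75ⁿ ≥ 999 ÷ (2349/15536) = 574832/87.
2.75⁸ = 214358881/65536 falls short of 574832/87 but 2.75⁹ ≈8994.86 reaches it, so n = 9.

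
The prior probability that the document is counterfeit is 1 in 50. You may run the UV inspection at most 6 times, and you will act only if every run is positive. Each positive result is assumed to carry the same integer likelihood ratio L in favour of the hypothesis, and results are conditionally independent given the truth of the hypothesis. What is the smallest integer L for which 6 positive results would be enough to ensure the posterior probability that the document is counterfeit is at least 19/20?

Prior odds = 0.02/0.98 = 1/49.
Target odds = 0.95/0.05 = 19.
Need L⁶ ≥ 19 ÷ (1/49) = 931.
3⁶ = 729 < 931 ≤ 4096 = 4⁶, so L = 4.

4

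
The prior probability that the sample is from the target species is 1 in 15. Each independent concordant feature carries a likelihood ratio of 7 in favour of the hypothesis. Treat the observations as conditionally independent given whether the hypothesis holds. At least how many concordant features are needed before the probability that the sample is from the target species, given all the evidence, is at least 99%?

Prior odds: (1/15) ÷ (14/15) = 1/14.
Likelihood ratio per concordant feature = 7.
Target posterior odds = 0.99/0.01 = 99.
Require 7ⁿ ≥ 99 ÷ (1/14) = 1386.
7³ = 343 falls short of 1386 but 7⁴ = 2401 reaches it, so n = 4.

4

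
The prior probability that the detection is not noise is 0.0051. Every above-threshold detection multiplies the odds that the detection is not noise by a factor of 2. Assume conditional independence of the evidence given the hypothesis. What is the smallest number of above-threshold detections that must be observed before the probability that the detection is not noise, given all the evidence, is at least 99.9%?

Prior odds: 0.0051 ÷ 0.9949 = 51/9949.
Likelihood ratio per above-threshold detection = 2.
Target posterior odds = 0.999/0.001 = 999.
Require 2ⁿ ≥ 999 ÷ (51/9949) = 3313017/17.
2¹⁷ = 131072 falls short of 3313017/17 but 2¹⁸ = 262144 reaches it, so n = 18.

18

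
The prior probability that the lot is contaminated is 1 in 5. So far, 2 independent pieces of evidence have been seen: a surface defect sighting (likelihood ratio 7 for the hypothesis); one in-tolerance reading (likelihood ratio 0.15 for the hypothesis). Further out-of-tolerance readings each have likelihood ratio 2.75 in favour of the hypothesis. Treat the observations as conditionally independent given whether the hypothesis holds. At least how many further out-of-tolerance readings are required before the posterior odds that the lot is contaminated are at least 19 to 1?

5

Prior odds = 0.2/0.8 = 0.25.
Combined Bayes factor of the evidence already in hand = 7 × 0.15 = 1.05.
Odds after that evidence = 0.25 × 1.05 = 0.2625.
Target odds = 19.
Need 2.75ⁿ ≥ 19 ÷ 0.2625 = 1520/21.
2.75⁴ = 57.19140625 falls short of 1520/21 but 2.75⁵ = 161051/1024 reaches it, so n = 5.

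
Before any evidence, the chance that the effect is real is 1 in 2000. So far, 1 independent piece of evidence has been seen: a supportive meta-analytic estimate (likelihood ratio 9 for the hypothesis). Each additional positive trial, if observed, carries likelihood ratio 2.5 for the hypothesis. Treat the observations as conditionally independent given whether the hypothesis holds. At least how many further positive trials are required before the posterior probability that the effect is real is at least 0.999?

Prior odds = 0.0005/0.9995 = 1/1999.
Bayes factor of the evidence already in hand = 9.
Odds after that evidence = (1/1999) × 9 = 9/1999.
Target odds = 0.999/0.001 = 999.
Need 2.5ⁿ ≥ 999 ÷ (9/1999) = 221889.
2.5¹³ ≈149012 falls short of 221889 but 2.5¹⁴ ≈372529 reaches it, so n = 14.

14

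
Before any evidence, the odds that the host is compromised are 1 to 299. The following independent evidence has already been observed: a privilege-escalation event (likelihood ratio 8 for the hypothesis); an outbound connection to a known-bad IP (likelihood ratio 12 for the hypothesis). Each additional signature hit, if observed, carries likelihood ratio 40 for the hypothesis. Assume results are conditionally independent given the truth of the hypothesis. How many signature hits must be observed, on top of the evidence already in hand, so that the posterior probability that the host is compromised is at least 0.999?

Prior odds = 1/299.
Combined Bayes factor of the evidence already in hand = 8 × 12 = 96.
Odds after that evidence = (1/299) × 96 = 96/299.
Target odds = 0.999/0.001 = 999.
Need 40ⁿ ≥ 999 ÷ (96/299) = 3111.46875.
40² = 1600 falls short of 3111.46875 but 40³ = 64000 reaches it, so n = 3.

3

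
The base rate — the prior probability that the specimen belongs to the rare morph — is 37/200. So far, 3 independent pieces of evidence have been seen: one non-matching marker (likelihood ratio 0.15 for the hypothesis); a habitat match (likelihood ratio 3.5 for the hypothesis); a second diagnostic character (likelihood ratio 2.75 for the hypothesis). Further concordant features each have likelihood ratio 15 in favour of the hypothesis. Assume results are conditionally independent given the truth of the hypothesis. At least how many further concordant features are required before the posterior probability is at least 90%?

2

Prior odds = 0.185/0.815 = 37/163.
Combined Bayes factor of the evidence already in hand = 0.15 × 3.5 × 2.75 = 1.44375.
Odds after that evidence = (37/163) × 1.44375 = 8547/26080.
Target odds = 0.9/0.1 = 9.
Need 15ⁿ ≥ 9 ÷ (8547/26080) = 78240/2849.
15¹ = 15 falls short of 78240/2849 but 15² = 225 reaches it, so n = 2.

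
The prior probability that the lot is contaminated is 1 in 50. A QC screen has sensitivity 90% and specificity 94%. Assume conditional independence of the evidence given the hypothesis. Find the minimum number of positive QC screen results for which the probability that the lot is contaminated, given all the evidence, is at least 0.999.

4

Prior odds: 0.02 ÷ 0.98 = 1/49.
False-positive rate = 1 − 0.94 = 0.06; likelihood ratio of a positive = 0.9/0.06 = 15.
Target odds: 0.999 ÷ 0.001 = 999.
Require 15ⁿ ≥ 999 ÷ (1/49) = 48951.
15³ = 3375 falls short of 48951 but 15⁴ = 50625 reaches it, so n = 4.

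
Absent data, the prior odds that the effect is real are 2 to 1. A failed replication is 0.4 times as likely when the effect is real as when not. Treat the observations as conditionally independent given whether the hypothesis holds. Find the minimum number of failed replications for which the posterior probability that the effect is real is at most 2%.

6

Prior odds = 2.
Likelihood ratio per failed replication = 0.4.
Target posterior odds = 0.02/0.98 = 1/49.
Require 0.4ⁿ ≤ 1/49 ÷ 2 = 1/98.
0.4⁵ = 0.01024 is still above 1/98 but 0.4⁶ = 64/15625 is at or below it, so n = 6.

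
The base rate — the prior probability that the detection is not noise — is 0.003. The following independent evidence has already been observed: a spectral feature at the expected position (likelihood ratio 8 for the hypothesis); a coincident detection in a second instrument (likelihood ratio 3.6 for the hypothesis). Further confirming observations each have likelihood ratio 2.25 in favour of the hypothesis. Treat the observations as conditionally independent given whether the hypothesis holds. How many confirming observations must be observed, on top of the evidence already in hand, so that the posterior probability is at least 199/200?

Prior odds = 0.003/0.997 = 3/997.
Combined Bayes factor of the evidence already in hand = 8 × 3.6 = 28.8.
Odds after that evidence = (3/997) × 28.8 = 432/4985.
Target odds = 0.995/0.005 = 199.
Need 2.25ⁿ ≥ 199 ÷ (432/4985) = 992015/432.
2.25⁹ = 387420489/262144 falls short of 992015/432 but 2.25¹⁰ ≈3325.26 reaches it, so n = 10.

10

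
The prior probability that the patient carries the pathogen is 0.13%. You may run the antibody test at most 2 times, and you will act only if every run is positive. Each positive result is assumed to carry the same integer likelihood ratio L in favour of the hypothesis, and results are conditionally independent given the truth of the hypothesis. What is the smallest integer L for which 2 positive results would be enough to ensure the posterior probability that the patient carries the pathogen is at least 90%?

84

Prior odds = 0.0013/0.9987 = 13/9987.
Target odds = 0.9/0.1 = 9.
Need L² ≥ 9 ÷ (13/9987) = 89883/13.
83² = 6889 < 89883/13 ≤ 7056 = 84², so L = 84.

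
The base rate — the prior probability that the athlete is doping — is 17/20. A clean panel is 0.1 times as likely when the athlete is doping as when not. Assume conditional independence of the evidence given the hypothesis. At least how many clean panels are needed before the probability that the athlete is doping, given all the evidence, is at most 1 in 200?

Prior odds: 0.85 ÷ 0.15 = 17/3.
Likelihood ratio per clean panel = 0.1.
Target odds: 0.005 ÷ 0.995 = 1/199.
Require 0.1ⁿ ≤ 1/199 ÷ (17/3) = 3/3383.
0.1³ = 0.001 is still above 3/3383 but 0.1⁴ = 0.0001 is at or below it, so n = 4.

4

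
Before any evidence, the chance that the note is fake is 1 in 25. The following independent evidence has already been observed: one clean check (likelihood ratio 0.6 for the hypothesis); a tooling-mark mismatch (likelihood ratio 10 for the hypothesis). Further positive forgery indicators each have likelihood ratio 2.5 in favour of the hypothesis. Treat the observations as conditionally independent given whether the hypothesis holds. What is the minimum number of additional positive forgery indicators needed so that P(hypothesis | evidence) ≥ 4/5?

Prior odds = 0.04/0.96 = 1/24.
Combined Bayes factor of the evidence already in hand = 0.6 × 10 = 6.
Odds after that evidence = (1/24) × 6 = 0.25.
Target odds = 0.8/0.2 = 4.
Need 2.5ⁿ ≥ 4 ÷ 0.25 = 16.
2.5³ = 15.625 falls short of 16 but 2.5⁴ = 39.0625 reaches it, so n = 4.

4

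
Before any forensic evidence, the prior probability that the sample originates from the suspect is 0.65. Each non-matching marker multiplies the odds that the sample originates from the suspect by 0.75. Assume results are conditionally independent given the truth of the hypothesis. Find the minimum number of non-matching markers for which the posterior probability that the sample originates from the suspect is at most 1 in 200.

21

Prior odds: 0.65 ÷ 0.35 = 13/7.
Likelihood ratio per non-matching marker = 0.75.
Target odds: 0.005 ÷ 0.995 = 1/199.
Require 0.75ⁿ ≤ 1/199 ÷ (13/7) = 7/2587.
0.75²⁰ ≈0.00317121 is still above 7/2587 but 0.75²¹ ≈0.00237841 is at or below it, so n = 21.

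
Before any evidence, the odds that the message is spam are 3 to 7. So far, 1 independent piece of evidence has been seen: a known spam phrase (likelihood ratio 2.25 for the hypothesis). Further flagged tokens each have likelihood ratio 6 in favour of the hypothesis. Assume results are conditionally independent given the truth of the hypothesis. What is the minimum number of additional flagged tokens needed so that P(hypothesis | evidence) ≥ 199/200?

3

Prior odds = 3/7.
Bayes factor of the evidence already in hand = 2.25.
Odds after that evidence = (3/7) × 2.25 = 27/28.
Target odds = 0.995/0.005 = 199.
Need 6ⁿ ≥ 199 ÷ (27/28) = 5572/27.
6² = 36 falls short of 5572/27 but 6³ = 216 reaches it, so n = 3.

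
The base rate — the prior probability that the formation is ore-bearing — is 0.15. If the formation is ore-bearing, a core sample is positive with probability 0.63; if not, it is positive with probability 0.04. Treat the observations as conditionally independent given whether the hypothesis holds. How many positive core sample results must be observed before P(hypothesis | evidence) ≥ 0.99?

3

Prior odds: 0.15 ÷ 0.85 = 3/17.
Likelihood ratio of a positive = 0.63/0.04 = 15.75.
Target odds: 0.99 ÷ 0.01 = 99.
Need (3/17) × 15.75ⁿ ≥ 99, i.e. 15.75ⁿ ≥ 561.
15.75² = 248.0625 falls short of 561 but 15.75³ = 3906.984375 reaches it, so n = 3.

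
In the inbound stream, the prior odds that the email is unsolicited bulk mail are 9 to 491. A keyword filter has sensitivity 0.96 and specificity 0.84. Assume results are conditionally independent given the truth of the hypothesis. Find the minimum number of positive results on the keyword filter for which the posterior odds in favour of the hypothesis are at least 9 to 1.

Prior odds = 9/491.
False-positive rate = 1 − 0.84 = 0.16; likelihood ratio of a positive = 0.96/0.16 = 6.
Target odds = 9.
Require 6ⁿ ≥ 9 ÷ (9/491) = 491.
6³ = 216 falls short of 491 but 6⁴ = 1296 reaches it, so n = 4.

4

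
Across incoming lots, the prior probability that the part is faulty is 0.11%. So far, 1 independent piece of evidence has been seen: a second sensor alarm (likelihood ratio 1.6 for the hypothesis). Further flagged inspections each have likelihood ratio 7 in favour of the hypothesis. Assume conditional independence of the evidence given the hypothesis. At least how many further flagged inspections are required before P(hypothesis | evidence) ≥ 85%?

5

Prior odds = 0.0011/0.9989 = 11/9989.
Bayes factor of the evidence already in hand = 1.6.
Odds after that evidence = (11/9989) × 1.6 = 88/49945.
Target odds = 0.85/0.15 = 17/3.
Need 7ⁿ ≥ 17/3 ÷ (88/49945) = 849065/264.
7⁴ = 2401 falls short of 849065/264 but 7⁵ = 16807 reaches it, so n = 5.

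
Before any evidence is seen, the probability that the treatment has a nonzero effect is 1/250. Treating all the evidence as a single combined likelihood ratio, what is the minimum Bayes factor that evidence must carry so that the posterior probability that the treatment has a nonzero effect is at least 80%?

Prior odds = 0.004/0.996 = 1/249.
Target odds = 0.8/0.2 = 4.
Required Bayes factor = 4 ÷ (1/249) = 996.

996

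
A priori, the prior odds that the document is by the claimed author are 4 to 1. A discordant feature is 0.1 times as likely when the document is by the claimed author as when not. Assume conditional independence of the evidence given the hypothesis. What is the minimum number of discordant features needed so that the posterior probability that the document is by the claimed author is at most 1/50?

3

Prior odds = 4.
Likelihood ratio per discordant feature = 0.1.
Target odds: 0.02 ÷ 0.98 = 1/49.
Need 4 × 0.1ⁿ ≤ 1/49, i.e. 0.1ⁿ ≤ 1/196.
0.1² = 0.01 is still above 1/196 but 0.1³ = 0.001 is at or below it, so n = 3.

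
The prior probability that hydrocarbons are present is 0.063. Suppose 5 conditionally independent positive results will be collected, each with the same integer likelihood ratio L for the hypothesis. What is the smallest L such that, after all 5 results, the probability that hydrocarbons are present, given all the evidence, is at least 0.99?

Prior odds = 0.063/0.937 = 63/937.
Target odds = 0.99/0.01 = 99.
Need L⁵ ≥ 99 ÷ (63/937) = 10307/7.
4⁵ = 1024 < 10307/7 ≤ 3125 = 5⁵, so L = 5.

5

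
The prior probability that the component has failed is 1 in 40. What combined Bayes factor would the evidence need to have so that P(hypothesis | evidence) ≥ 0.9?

351

Prior odds = 0.025/0.975 = 1/39.
Target odds = 0.9/0.1 = 9.
Required Bayes factor = 9 ÷ (1/39) = 351.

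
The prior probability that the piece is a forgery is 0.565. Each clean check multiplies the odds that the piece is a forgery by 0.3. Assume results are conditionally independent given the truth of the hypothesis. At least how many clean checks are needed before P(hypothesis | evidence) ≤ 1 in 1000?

Prior odds: 0.565 ÷ 0.435 = 113/87.
Likelihood ratio per clean check = 0.3.
Target odds: 0.001 ÷ 0.999 = 1/999.
Need (113/87) × 0.3ⁿ ≤ 1/999, i.e. 0.3ⁿ ≤ 29/37629.
0.3⁵ = 243/100000 is still above 29/37629 but 0.3⁶ = 729/1000000 is at or below it, so n = 6.

6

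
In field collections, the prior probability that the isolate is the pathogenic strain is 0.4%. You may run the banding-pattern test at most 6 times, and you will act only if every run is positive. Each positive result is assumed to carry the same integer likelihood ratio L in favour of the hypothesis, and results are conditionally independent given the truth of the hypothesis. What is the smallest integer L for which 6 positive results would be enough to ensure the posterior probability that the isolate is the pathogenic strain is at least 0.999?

8

Prior odds = 0.004/0.996 = 1/249.
Target odds = 0.999/0.001 = 999.
Need L⁶ ≥ 999 ÷ (1/249) = 248751.
7⁶ = 117649 < 248751 ≤ 262144 = 8⁶, so L = 8.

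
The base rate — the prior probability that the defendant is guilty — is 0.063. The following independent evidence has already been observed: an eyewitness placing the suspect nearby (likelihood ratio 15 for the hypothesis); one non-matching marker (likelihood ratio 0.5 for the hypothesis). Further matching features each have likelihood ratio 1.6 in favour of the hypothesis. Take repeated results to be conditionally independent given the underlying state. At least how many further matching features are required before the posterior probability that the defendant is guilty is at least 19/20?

8

Prior odds = 0.063/0.937 = 63/937.
Combined Bayes factor of the evidence already in hand = 15 × 0.5 = 7.5.
Odds after that evidence = (63/937) × 7.5 = 945/1874.
Target odds = 0.95/0.05 = 19.
Need 1.6ⁿ ≥ 19 ÷ (945/1874) = 35606/945.
1.6⁷ = 2097152/78125 falls short of 35606/945 but 1.6⁸ = 16777216/390625 reaches it, so n = 8.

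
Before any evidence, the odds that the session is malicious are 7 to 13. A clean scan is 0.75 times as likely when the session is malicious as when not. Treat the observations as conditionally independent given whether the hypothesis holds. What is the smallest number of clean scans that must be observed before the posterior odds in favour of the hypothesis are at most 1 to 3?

2

Prior odds = 7/13.
Likelihood ratio per clean scan = 0.75.
Target odds = 1/3.
Require 0.75ⁿ ≤ 1/3 ÷ (7/13) = 13/21.
0.75¹ = 0.75 is still above 13/21 but 0.75² = 0.5625 is at or below it, so n = 2.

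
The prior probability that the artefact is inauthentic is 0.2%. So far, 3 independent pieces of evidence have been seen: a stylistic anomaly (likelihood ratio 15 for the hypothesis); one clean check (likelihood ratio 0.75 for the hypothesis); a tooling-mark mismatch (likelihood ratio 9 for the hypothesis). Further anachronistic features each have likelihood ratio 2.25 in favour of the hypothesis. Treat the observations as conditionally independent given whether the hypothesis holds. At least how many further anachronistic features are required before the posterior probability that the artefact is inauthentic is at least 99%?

8

Prior odds = 0.002/0.998 = 1/499.
Combined Bayes factor of the evidence already in hand = 15 × 0.75 × 9 = 101.25.
Odds after that evidence = (1/499) × 101.25 = 405/1996.
Target odds = 0.99/0.01 = 99.
Need 2.25ⁿ ≥ 99 ÷ (405/1996) = 21956/45.
2.25⁷ = 4782969/16384 falls short of 21956/45 but 2.25⁸ = 43046721/65536 reaches it, so n = 8.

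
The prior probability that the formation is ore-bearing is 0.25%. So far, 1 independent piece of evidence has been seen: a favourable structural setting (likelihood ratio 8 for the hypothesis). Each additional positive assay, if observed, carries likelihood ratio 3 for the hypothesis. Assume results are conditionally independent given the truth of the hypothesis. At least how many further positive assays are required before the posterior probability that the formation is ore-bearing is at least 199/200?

Prior odds = 0.0025/0.9975 = 1/399.
Bayes factor of the evidence already in hand = 8.
Odds after that evidence = (1/399) × 8 = 8/399.
Target odds = 0.995/0.005 = 199.
Need 3ⁿ ≥ 199 ÷ (8/399) = 9925.125.
3⁸ = 6561 falls short of 9925.125 but 3⁹ = 19683 reaches it, so n = 9.

9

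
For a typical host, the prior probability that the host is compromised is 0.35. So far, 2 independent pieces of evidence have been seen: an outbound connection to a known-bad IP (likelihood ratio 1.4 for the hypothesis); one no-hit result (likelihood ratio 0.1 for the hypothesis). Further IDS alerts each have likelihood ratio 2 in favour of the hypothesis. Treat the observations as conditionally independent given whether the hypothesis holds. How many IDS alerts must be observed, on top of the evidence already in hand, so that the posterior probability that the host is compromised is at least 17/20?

Prior odds = 0.35/0.65 = 7/13.
Combined Bayes factor of the evidence already in hand = 1.4 × 0.1 = 0.14.
Odds after that evidence = (7/13) × 0.14 = 49/650.
Target odds = 0.85/0.15 = 17/3.
Need 2ⁿ ≥ 17/3 ÷ (49/650) = 11050/147.
2⁶ = 64 falls short of 11050/147 but 2⁷ = 128 reaches it, so n = 7.

7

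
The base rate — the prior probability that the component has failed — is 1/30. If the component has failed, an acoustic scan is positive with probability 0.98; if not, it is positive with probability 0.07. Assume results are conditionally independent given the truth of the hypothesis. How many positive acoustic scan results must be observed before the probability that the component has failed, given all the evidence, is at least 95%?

Prior odds = (1/30)/(29/30) = 1/29.
Likelihood ratio of a positive = 0.98/0.07 = 14.
Target odds: 0.95 ÷ 0.05 = 19.
Need (1/29) × 14ⁿ ≥ 19, i.e. 14ⁿ ≥ 551.
14² = 196 falls short of 551 but 14³ = 2744 reaches it, so n = 3.

3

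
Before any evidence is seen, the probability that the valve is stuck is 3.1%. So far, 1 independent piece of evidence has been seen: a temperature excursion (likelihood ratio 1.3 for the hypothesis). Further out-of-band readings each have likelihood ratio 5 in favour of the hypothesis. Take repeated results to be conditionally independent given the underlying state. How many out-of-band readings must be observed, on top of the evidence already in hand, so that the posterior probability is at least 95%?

Prior odds = 0.031/0.969 = 31/969.
Bayes factor of the evidence already in hand = 1.3.
Odds after that evidence = (31/969) × 1.3 = 403/9690.
Target odds = 0.95/0.05 = 19.
Need 5ⁿ ≥ 19 ÷ (403/9690) = 184110/403.
5³ = 125 falls short of 184110/403 but 5⁴ = 625 reaches it, so n = 4.

4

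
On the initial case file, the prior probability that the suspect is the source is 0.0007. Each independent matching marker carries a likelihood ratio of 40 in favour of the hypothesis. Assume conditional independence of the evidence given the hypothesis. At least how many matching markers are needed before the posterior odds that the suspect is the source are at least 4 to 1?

3

Prior odds: 0.0007 ÷ 0.9993 = 7/9993.
Likelihood ratio per matching marker = 40.
Target odds = 4.
Require 40ⁿ ≥ 4 ÷ (7/9993) = 39972/7.
40² = 1600 falls short of 39972/7 but 40³ = 64000 reaches it, so n = 3.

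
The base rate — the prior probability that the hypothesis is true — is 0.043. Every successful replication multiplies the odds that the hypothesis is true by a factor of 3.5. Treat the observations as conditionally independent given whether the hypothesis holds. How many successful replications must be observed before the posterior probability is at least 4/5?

4

Prior odds: 0.043 ÷ 0.957 = 43/957.
Likelihood ratio per successful replication = 3.5.
Target odds: 0.8 ÷ 0.2 = 4.
Need (43/957) × 3.5ⁿ ≥ 4, i.e. 3.5ⁿ ≥ 3828/43.
3.5³ = 42.875 falls short of 3828/43 but 3.5⁴ = 150.0625 reaches it, so n = 4.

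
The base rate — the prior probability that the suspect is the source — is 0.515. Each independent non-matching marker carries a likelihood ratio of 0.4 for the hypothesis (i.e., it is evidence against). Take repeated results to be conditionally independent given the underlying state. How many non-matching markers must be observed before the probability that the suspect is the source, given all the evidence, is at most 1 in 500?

7

Prior odds: 0.515 ÷ 0.485 = 103/97.
Likelihood ratio per non-matching marker = 0.4.
Target odds: 0.002 ÷ 0.998 = 1/499.
Need (103/97) × 0.4ⁿ ≤ 1/499, i.e. 0.4ⁿ ≤ 97/51397.
0.4⁶ = 64/15625 is still above 97/51397 but 0.4⁷ = 128/78125 is at or below it, so n = 7.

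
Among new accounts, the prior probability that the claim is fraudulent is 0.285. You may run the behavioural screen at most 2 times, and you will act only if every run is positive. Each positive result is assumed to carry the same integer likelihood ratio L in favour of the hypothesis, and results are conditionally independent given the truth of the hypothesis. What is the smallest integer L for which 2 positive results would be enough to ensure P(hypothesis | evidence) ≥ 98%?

Prior odds = 0.285/0.715 = 57/143.
Target odds = 0.98/0.02 = 49.
Need L² ≥ 49 ÷ (57/143) = 7007/57.
11² = 121 < 7007/57 ≤ 144 = 12², so L = 12.

12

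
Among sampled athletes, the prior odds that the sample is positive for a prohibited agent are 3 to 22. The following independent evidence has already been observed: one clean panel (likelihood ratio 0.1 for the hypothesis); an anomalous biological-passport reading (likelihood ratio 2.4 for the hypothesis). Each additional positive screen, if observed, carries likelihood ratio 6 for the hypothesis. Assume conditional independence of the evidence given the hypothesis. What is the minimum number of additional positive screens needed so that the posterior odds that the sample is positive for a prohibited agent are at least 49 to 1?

5

Prior odds = 3/22.
Combined Bayes factor of the evidence already in hand = 0.1 × 2.4 = 0.24.
Odds after that evidence = (3/22) × 0.24 = 9/275.
Target odds = 49.
Need 6ⁿ ≥ 49 ÷ (9/275) = 13475/9.
6⁴ = 1296 falls short of 13475/9 but 6⁵ = 7776 reaches it, so n = 5.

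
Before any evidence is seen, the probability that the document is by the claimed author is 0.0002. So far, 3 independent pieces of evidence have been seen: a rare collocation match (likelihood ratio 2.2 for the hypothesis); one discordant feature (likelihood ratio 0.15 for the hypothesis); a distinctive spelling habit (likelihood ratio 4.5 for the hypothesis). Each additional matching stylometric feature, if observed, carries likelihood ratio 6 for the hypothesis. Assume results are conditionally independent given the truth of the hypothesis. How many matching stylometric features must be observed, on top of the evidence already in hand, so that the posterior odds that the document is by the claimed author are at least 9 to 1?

Prior odds = 0.0002/0.9998 = 1/4999.
Combined Bayes factor of the evidence already in hand = 2.2 × 0.15 × 4.5 = 1.485.
Odds after that evidence = (1/4999) × 1.485 = 297/999800.
Target odds = 9.
Need 6ⁿ ≥ 9 ÷ (297/999800) = 999800/33.
6⁵ = 7776 falls short of 999800/33 but 6⁶ = 46656 reaches it, so n = 6.

6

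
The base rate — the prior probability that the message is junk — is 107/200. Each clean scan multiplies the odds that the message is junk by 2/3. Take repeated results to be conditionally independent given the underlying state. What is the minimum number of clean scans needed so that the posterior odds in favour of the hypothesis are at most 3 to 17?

5

Prior odds = 0.535/0.465 = 107/93.
Likelihood ratio per clean scan = 2/3.
Target odds = 3/17.
Require (2/3)ⁿ ≤ 3/17 ÷ (107/93) = 279/1819.
(2/3)⁴ = 16/81 is still above 279/1819 but (2/3)⁵ = 32/243 is at or below it, so n = 5.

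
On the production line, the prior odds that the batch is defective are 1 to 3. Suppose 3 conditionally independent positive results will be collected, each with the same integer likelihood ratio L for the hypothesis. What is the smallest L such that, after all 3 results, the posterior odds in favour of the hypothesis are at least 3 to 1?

3

Prior odds = 1/3.
Target odds = 3.
Need L³ ≥ 3 ÷ (1/3) = 9.
2³ = 8 < 9 ≤ 27 = 3³, so L = 3.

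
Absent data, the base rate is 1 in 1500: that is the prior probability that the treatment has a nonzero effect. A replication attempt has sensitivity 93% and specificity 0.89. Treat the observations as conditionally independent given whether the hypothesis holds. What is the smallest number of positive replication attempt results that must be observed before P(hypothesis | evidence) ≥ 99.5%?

6

Prior odds: (1/1500) ÷ (1499/1500) = 1/1499.
False-positive rate = 1 − 0.89 = 0.11; likelihood ratio of a positive = 0.93/0.11 = 93/11.
Target posterior odds = 0.995/0.005 = 199.
Need (1/1499) × (93/11)ⁿ ≥ 199, i.e. (93/11)ⁿ ≥ 298301.
(93/11)⁵ ≈43196.8 falls short of 298301 but (93/11)⁶ ≈365209 reaches it, so n = 6.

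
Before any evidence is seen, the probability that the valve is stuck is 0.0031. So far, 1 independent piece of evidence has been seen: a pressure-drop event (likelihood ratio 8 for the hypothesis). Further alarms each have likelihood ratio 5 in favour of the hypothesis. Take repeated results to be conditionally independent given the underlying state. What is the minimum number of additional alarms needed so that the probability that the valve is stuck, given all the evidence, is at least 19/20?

5

Prior odds = 0.0031/0.9969 = 31/9969.
Bayes factor of the evidence already in hand = 8.
Odds after that evidence = (31/9969) × 8 = 248/9969.
Target odds = 0.95/0.05 = 19.
Need 5ⁿ ≥ 19 ÷ (248/9969) = 189411/248.
5⁴ = 625 falls short of 189411/248 but 5⁵ = 3125 reaches it, so n = 5.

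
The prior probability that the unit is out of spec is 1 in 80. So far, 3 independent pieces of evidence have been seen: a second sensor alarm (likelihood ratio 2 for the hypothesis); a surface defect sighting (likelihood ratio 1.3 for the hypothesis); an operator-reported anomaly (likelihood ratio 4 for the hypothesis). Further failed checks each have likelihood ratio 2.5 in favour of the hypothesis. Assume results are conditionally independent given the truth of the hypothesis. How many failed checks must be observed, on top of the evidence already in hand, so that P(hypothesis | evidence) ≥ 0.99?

8

Prior odds = 0.0125/0.9875 = 1/79.
Combined Bayes factor of the evidence already in hand = 2 × 1.3 × 4 = 10.4.
Odds after that evidence = (1/79) × 10.4 = 52/395.
Target odds = 0.99/0.01 = 99.
Need 2.5ⁿ ≥ 99 ÷ (52/395) = 39105/52.
2.5⁷ = 610.3515625 falls short of 39105/52 but 2.5⁸ = 390625/256 reaches it, so n = 8.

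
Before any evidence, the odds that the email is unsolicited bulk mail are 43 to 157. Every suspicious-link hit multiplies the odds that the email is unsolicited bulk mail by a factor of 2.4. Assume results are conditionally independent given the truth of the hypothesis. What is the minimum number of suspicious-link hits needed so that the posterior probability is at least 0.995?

Prior odds = 43/157.
Likelihood ratio per suspicious-link hit = 2.4.
Target posterior odds = 0.995/0.005 = 199.
Require 2.4ⁿ ≥ 199 ÷ (43/157) = 31243/43.
2.4⁷ = 35831808/78125 falls short of 31243/43 but 2.4⁸ = 429981696/390625 reaches it, so n = 8.

8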